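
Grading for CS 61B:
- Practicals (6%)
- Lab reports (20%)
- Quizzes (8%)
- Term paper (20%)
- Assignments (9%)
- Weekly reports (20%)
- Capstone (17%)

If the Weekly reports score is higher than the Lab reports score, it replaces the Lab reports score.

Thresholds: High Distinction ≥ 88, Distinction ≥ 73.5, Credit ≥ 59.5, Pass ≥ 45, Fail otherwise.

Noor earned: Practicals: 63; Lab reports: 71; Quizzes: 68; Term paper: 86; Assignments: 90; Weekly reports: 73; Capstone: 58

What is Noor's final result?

Weekly reports (73) > Lab reports (71), so Lab reports counts as 73.
Weighted total:
  Practicals 63 × 0.06 = 3.78
  Lab reports 73 × 0.2 = 14.6
  Quizzes 68 × 0.08 = 5.44
  Term paper 86 × 0.2 = 17.2
  Assignments 90 × 0.09 = 8.1
  Weekly reports 73 × 0.2 = 14.6
  Capstone 58 × 0.17 = 9.86
Sum = 73.58
73.58 is ≥ 73.5 and < 88 → Distinction

Distinction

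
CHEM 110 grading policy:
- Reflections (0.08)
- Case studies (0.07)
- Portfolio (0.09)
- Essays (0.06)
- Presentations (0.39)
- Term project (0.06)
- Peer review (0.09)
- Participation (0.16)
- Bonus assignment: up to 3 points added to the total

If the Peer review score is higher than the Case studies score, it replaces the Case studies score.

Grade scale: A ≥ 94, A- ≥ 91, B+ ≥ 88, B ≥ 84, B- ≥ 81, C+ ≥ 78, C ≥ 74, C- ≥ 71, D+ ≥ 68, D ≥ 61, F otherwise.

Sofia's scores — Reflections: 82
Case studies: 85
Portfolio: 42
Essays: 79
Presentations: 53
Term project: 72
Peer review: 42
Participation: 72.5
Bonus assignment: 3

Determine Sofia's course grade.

D

Peer review (42) ≤ Case studies (85), so Case studies stays at 85.
Weighted total:
  Reflections 82 × 0.08 = 6.56
  Case studies 85 × 0.07 = 5.95
  Portfolio 42 × 0.09 = 3.78
  Essays 79 × 0.06 = 4.74
  Presentations 53 × 0.39 = 20.67
  Term project 72 × 0.06 = 4.32
  Peer review 42 × 0.09 = 3.78
  Participation 72.5 × 0.16 = 11.6
Sum = 61.4
Bonus assignment: 61.4 + 3 = 64.4
64.4 is ≥ 61 and < 68 → D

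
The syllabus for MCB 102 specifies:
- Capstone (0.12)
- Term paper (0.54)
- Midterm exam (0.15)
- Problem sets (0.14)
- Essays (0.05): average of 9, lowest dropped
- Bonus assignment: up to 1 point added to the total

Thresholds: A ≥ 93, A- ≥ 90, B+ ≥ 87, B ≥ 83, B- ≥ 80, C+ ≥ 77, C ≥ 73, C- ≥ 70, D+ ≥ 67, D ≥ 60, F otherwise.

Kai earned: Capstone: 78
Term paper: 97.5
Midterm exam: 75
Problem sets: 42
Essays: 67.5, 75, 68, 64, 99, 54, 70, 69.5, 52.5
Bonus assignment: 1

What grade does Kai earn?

Essays: drop 52.5 → average of remaining 8 = 567/8 = 70.875
Weighted total:
  Capstone 78 × 0.12 = 9.36
  Term paper 97.5 × 0.54 = 52.65
  Midterm exam 75 × 0.15 = 11.25
  Problem sets 42 × 0.14 = 5.88
  Essays 70.875 × 0.05 = 3.54375
Sum = 82.68375
Bonus assignment: 82.68375 + 1 = 83.68375
83.68375 is ≥ 83 and < 87 → B

B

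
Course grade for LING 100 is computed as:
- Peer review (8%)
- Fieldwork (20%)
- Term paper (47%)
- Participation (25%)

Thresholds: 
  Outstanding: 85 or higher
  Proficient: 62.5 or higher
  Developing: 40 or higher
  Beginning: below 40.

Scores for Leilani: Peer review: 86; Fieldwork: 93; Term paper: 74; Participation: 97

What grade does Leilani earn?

Weighted total:
  Peer review 86 × 0.08 = 6.88
  Fieldwork 93 × 0.2 = 18.6
  Term paper 74 × 0.47 = 34.78
  Participation 97 × 0.25 = 24.25
Sum = 84.51
84.51 is ≥ 62.5 and < 85 → Proficient

Proficient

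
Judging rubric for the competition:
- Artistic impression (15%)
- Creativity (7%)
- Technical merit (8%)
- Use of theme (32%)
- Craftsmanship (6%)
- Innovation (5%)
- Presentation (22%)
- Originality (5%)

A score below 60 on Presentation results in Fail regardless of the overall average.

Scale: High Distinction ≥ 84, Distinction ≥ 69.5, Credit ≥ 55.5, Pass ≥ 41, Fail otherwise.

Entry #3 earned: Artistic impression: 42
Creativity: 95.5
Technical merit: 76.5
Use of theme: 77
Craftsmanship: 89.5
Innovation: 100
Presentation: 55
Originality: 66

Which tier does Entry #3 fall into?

Fail

Presentation score 55 < 60: minimum not met.
Weighted total:
  Artistic impression 42 × 0.15 = 6.3
  Creativity 95.5 × 0.07 = 6.685
  Technical merit 76.5 × 0.08 = 6.12
  Use of theme 77 × 0.32 = 24.64
  Craftsmanship 89.5 × 0.06 = 5.37
  Innovation 100 × 0.05 = 5
  Presentation 55 × 0.22 = 12.1
  Originality 66 × 0.05 = 3.3
Sum = 69.515
Because the Presentation minimum was not met, the result is Fail.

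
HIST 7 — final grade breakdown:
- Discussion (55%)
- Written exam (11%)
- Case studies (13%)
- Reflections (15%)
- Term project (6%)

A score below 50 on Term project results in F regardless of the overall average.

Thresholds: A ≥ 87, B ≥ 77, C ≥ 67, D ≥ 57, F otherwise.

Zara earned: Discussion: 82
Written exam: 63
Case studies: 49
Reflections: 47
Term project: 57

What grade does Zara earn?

Term project score 57 ≥ 50: minimum met.
Weighted total:
  Discussion 82 × 0.55 = 45.1
  Written exam 63 × 0.11 = 6.93
  Case studies 49 × 0.13 = 6.37
  Reflections 47 × 0.15 = 7.05
  Term project 57 × 0.06 = 3.42
Sum = 68.87
68.87 is ≥ 67 and < 77 → C

C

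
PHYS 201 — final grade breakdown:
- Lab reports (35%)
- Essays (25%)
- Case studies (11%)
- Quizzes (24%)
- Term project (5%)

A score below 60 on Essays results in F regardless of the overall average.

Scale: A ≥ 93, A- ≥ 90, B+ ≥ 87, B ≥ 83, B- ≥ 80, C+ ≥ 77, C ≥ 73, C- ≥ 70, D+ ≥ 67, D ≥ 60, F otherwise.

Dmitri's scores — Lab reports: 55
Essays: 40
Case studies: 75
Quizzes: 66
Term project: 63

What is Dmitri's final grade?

F

Essays score 40 < 60: minimum not met.
Weighted total:
  Lab reports 55 × 0.35 = 19.25
  Essays 40 × 0.25 = 10
  Case studies 75 × 0.11 = 8.25
  Quizzes 66 × 0.24 = 15.84
  Term project 63 × 0.05 = 3.15
Sum = 56.49
Because the Essays minimum was not met, the result is F.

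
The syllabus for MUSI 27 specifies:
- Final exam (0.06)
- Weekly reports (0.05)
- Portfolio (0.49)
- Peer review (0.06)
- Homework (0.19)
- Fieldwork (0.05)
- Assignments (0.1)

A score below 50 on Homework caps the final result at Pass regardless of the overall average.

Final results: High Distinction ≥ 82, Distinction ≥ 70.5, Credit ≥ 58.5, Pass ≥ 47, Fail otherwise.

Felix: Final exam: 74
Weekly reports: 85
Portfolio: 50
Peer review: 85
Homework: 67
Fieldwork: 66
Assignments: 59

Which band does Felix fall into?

Credit

Homework score 67 ≥ 50: minimum met.
Weighted total:
  Final exam 74 × 0.06 = 4.44
  Weekly reports 85 × 0.05 = 4.25
  Portfolio 50 × 0.49 = 24.5
  Peer review 85 × 0.06 = 5.1
  Homework 67 × 0.19 = 12.73
  Fieldwork 66 × 0.05 = 3.3
  Assignments 59 × 0.1 = 5.9
Sum = 60.22
60.22 is ≥ 58.5 and < 70.5 → Credit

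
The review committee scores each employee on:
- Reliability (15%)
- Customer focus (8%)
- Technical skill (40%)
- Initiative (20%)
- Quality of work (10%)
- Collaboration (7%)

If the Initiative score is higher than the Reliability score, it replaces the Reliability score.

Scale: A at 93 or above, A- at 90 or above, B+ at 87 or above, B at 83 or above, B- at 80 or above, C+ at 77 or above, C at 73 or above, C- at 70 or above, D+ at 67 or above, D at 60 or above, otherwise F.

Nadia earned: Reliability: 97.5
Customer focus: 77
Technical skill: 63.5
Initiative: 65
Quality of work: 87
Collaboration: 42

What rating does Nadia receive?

Initiative (65) ≤ Reliability (97.5), so Reliability stays at 97.5.
Weighted total:
  Reliability 97.5 × 0.15 = 14.625
  Customer focus 77 × 0.08 = 6.16
  Technical skill 63.5 × 0.4 = 25.4
  Initiative 65 × 0.2 = 13
  Quality of work 87 × 0.1 = 8.7
  Collaboration 42 × 0.07 = 2.94
Sum = 70.825
70.825 is ≥ 70 and < 73 → C-

C-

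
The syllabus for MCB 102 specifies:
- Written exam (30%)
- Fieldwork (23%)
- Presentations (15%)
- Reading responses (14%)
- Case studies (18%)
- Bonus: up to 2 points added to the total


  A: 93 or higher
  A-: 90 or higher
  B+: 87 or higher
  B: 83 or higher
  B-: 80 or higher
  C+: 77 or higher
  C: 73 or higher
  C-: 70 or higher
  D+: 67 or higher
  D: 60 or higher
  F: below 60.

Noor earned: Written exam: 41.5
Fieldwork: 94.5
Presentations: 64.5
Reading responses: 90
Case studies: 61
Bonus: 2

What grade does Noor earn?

D+

Weighted total:
  Written exam 41.5 × 0.3 = 12.45
  Fieldwork 94.5 × 0.23 = 21.735
  Presentations 64.5 × 0.15 = 9.675
  Reading responses 90 × 0.14 = 12.6
  Case studies 61 × 0.18 = 10.98
Sum = 67.44
Bonus: 67.44 + 2 = 69.44
69.44 is ≥ 67 and < 70 → D+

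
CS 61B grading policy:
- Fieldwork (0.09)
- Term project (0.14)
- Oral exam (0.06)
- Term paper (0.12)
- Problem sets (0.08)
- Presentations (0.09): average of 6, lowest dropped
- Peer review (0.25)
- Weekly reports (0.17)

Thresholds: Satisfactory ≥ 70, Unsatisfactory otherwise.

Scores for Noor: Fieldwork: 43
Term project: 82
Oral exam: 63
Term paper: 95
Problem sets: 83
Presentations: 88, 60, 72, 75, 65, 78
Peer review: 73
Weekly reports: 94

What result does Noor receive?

Satisfactory

Presentations: drop 60 → average of remaining 5 = 378/5 = 75.6
Weighted total:
  Fieldwork 43 × 0.09 = 3.87
  Term project 82 × 0.14 = 11.48
  Oral exam 63 × 0.06 = 3.78
  Term paper 95 × 0.12 = 11.4
  Problem sets 83 × 0.08 = 6.64
  Presentations 75.6 × 0.09 = 6.804
  Peer review 73 × 0.25 = 18.25
  Weekly reports 94 × 0.17 = 15.98
Sum = 78.204
78.204 ≥ 70 → Satisfactory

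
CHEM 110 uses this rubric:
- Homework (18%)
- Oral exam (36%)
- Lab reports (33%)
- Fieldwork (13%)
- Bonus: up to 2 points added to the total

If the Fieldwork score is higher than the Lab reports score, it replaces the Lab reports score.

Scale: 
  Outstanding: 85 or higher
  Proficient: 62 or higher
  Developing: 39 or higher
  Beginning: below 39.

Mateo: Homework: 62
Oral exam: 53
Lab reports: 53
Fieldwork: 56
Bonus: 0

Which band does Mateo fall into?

Fieldwork (56) > Lab reports (53), so Lab reports counts as 56.
Weighted total:
  Homework 62 × 0.18 = 11.16
  Oral exam 53 × 0.36 = 19.08
  Lab reports 56 × 0.33 = 18.48
  Fieldwork 56 × 0.13 = 7.28
Sum = 56
Bonus: 56 + 0 = 56
56 is ≥ 39 and < 62 → Developing

Developing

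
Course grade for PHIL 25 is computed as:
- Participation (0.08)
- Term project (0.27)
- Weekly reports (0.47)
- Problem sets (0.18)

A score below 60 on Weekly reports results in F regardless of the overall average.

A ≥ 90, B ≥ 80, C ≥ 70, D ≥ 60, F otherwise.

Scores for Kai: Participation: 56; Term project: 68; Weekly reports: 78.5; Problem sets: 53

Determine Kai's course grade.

D

Weekly reports score 78.5 ≥ 60: minimum met.
Weighted total:
  Participation 56 × 0.08 = 4.48
  Term project 68 × 0.27 = 18.36
  Weekly reports 78.5 × 0.47 = 36.895
  Problem sets 53 × 0.18 = 9.54
Sum = 69.275
69.275 is ≥ 60 and < 70 → D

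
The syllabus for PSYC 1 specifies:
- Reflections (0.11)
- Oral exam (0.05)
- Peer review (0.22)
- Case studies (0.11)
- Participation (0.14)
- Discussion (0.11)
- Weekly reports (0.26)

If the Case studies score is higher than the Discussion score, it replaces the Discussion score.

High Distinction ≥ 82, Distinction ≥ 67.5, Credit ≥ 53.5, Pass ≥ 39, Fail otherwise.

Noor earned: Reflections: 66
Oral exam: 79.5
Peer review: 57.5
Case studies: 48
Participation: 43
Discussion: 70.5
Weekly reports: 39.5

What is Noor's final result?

Case studies (48) ≤ Discussion (70.5), so Discussion stays at 70.5.
Weighted total:
  Reflections 66 × 0.11 = 7.26
  Oral exam 79.5 × 0.05 = 3.975
  Peer review 57.5 × 0.22 = 12.65
  Case studies 48 × 0.11 = 5.28
  Participation 43 × 0.14 = 6.02
  Discussion 70.5 × 0.11 = 7.755
  Weekly reports 39.5 × 0.26 = 10.27
Sum = 53.21
53.21 is ≥ 39 and < 53.5 → Pass

Pass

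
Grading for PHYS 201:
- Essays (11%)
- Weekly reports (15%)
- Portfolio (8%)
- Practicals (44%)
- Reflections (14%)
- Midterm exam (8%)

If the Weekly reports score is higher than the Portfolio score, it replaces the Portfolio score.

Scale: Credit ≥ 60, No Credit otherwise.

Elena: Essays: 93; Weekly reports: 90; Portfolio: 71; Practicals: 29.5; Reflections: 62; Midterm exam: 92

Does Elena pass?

Weekly reports (90) > Portfolio (71), so Portfolio counts as 90.
Weighted total:
  Essays 93 × 0.11 = 10.23
  Weekly reports 90 × 0.15 = 13.5
  Portfolio 90 × 0.08 = 7.2
  Practicals 29.5 × 0.44 = 12.98
  Reflections 62 × 0.14 = 8.68
  Midterm exam 92 × 0.08 = 7.36
Sum = 59.95
59.95 < 60 → No Credit

No Credit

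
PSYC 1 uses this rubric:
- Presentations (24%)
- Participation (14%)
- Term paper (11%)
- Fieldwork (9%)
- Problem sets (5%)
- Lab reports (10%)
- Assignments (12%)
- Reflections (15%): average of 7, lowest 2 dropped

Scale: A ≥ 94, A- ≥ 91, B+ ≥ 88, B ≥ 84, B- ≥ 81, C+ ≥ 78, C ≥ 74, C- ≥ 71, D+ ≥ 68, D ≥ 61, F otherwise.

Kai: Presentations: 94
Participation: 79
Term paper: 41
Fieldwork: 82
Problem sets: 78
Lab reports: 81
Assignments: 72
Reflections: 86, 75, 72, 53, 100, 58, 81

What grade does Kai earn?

Reflections: drop 53, 58 → average of remaining 5 = 414/5 = 82.8
Weighted total:
  Presentations 94 × 0.24 = 22.56
  Participation 79 × 0.14 = 11.06
  Term paper 41 × 0.11 = 4.51
  Fieldwork 82 × 0.09 = 7.38
  Problem sets 78 × 0.05 = 3.9
  Lab reports 81 × 0.1 = 8.1
  Assignments 72 × 0.12 = 8.64
  Reflections 82.8 × 0.15 = 12.42
Sum = 78.57
78.57 is ≥ 78 and < 81 → C+

C+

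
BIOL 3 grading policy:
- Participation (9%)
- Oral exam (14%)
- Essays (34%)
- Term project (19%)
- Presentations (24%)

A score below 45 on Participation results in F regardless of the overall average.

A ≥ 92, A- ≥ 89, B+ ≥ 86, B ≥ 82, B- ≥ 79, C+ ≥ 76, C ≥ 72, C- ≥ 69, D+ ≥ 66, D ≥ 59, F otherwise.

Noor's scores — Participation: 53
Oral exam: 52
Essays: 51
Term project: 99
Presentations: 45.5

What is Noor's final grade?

D

Participation score 53 ≥ 45: minimum met.
Weighted total:
  Participation 53 × 0.09 = 4.77
  Oral exam 52 × 0.14 = 7.28
  Essays 51 × 0.34 = 17.34
  Term project 99 × 0.19 = 18.81
  Presentations 45.5 × 0.24 = 10.92
Sum = 59.12
59.12 is ≥ 59 and < 66 → D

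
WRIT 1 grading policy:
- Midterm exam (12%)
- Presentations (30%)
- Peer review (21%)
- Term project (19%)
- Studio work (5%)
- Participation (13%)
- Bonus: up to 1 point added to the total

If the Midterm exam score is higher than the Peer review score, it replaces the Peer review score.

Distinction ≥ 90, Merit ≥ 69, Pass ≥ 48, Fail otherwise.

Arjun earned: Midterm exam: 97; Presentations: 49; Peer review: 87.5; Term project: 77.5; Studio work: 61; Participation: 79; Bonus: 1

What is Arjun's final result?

Merit

Midterm exam (97) > Peer review (87.5), so Peer review counts as 97.
Weighted total:
  Midterm exam 97 × 0.12 = 11.64
  Presentations 49 × 0.3 = 14.7
  Peer review 97 × 0.21 = 20.37
  Term project 77.5 × 0.19 = 14.725
  Studio work 61 × 0.05 = 3.05
  Participation 79 × 0.13 = 10.27
Sum = 74.755
Bonus: 74.755 + 1 = 75.755
75.755 is ≥ 69 and < 90 → Merit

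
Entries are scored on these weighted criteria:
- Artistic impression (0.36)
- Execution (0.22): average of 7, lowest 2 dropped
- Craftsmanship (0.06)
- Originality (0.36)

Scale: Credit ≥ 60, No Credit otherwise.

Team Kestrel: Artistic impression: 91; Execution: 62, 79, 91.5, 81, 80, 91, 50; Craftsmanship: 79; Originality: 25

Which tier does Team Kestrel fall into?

Credit

Execution: drop 50, 62 → average of remaining 5 = 422.5/5 = 84.5
Weighted total:
  Artistic impression 91 × 0.36 = 32.76
  Execution 84.5 × 0.22 = 18.59
  Craftsmanship 79 × 0.06 = 4.74
  Originality 25 × 0.36 = 9
Sum = 65.09
65.09 ≥ 60 → Credit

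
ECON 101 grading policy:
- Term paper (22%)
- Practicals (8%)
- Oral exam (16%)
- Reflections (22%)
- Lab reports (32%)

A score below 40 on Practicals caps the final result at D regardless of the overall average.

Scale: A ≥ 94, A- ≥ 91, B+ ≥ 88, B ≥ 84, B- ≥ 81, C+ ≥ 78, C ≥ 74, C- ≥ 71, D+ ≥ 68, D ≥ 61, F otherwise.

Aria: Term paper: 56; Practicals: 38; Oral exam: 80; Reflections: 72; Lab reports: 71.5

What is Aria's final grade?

Practicals score 38 < 40: minimum not met.
Weighted total:
  Term paper 56 × 0.22 = 12.32
  Practicals 38 × 0.08 = 3.04
  Oral exam 80 × 0.16 = 12.8
  Reflections 72 × 0.22 = 15.84
  Lab reports 71.5 × 0.32 = 22.88
Sum = 66.88
66.88 would be D; cap at D applies → D.

D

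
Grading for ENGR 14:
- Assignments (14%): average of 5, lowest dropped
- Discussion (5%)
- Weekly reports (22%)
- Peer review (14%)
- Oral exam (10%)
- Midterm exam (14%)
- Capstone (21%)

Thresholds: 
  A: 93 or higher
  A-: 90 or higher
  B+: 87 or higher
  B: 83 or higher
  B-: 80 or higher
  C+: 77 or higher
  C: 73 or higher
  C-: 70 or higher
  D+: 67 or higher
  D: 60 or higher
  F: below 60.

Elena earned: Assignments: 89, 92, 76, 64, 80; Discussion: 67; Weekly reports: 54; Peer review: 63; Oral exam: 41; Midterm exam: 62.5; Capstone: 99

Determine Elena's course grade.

D+

Assignments: drop 64 → average of remaining 4 = 337/4 = 84.25
Weighted total:
  Assignments 84.25 × 0.14 = 11.795
  Discussion 67 × 0.05 = 3.35
  Weekly reports 54 × 0.22 = 11.88
  Peer review 63 × 0.14 = 8.82
  Oral exam 41 × 0.1 = 4.1
  Midterm exam 62.5 × 0.14 = 8.75
  Capstone 99 × 0.21 = 20.79
Sum = 69.485
69.485 is ≥ 67 and < 70 → D+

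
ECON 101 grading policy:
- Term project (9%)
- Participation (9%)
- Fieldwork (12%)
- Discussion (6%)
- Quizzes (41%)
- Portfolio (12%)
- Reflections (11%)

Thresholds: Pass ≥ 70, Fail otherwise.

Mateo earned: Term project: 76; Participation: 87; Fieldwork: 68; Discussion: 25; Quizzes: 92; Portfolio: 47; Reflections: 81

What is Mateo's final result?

Weighted total:
  Term project 76 × 0.09 = 6.84
  Participation 87 × 0.09 = 7.83
  Fieldwork 68 × 0.12 = 8.16
  Discussion 25 × 0.06 = 1.5
  Quizzes 92 × 0.41 = 37.72
  Portfolio 47 × 0.12 = 5.64
  Reflections 81 × 0.11 = 8.91
Sum = 76.6
76.6 ≥ 70 → Pass

Pass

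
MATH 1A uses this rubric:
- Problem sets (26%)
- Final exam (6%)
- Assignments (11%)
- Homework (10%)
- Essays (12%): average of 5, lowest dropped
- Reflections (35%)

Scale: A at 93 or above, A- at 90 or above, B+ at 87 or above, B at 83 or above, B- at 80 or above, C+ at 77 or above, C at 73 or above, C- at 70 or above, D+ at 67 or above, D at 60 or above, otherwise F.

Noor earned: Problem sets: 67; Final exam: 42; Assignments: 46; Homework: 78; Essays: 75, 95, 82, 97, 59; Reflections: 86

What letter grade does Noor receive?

C

Essays: drop 59 → average of remaining 4 = 349/4 = 87.25
Weighted total:
  Problem sets 67 × 0.26 = 17.42
  Final exam 42 × 0.06 = 2.52
  Assignments 46 × 0.11 = 5.06
  Homework 78 × 0.1 = 7.8
  Essays 87.25 × 0.12 = 10.47
  Reflections 86 × 0.35 = 30.1
Sum = 73.37
73.37 is ≥ 73 and < 77 → C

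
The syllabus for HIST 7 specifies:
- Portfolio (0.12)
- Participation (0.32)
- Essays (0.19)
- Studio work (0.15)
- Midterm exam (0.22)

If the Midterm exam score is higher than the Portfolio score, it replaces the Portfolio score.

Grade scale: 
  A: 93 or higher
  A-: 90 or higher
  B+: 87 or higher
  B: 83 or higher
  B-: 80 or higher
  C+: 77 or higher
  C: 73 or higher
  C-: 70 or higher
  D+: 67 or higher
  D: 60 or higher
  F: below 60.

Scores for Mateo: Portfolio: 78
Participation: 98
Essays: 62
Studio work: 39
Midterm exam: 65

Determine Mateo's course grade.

Midterm exam (65) ≤ Portfolio (78), so Portfolio stays at 78.
Weighted total:
  Portfolio 78 × 0.12 = 9.36
  Participation 98 × 0.32 = 31.36
  Essays 62 × 0.19 = 11.78
  Studio work 39 × 0.15 = 5.85
  Midterm exam 65 × 0.22 = 14.3
Sum = 72.65
72.65 is ≥ 70 and < 73 → C-

C-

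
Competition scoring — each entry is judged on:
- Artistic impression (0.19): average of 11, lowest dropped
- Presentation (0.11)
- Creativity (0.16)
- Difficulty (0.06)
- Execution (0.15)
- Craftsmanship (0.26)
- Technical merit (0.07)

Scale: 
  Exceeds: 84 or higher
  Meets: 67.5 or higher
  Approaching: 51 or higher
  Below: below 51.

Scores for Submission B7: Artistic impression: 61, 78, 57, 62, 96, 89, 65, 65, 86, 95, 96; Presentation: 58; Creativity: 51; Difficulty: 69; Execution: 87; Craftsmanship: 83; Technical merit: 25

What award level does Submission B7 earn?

Artistic impression: drop 57 → average of remaining 10 = 793/10 = 79.3
Weighted total:
  Artistic impression 79.3 × 0.19 = 15.067
  Presentation 58 × 0.11 = 6.38
  Creativity 51 × 0.16 = 8.16
  Difficulty 69 × 0.06 = 4.14
  Execution 87 × 0.15 = 13.05
  Craftsmanship 83 × 0.26 = 21.58
  Technical merit 25 × 0.07 = 1.75
Sum = 70.127
70.127 is ≥ 67.5 and < 84 → Meets

Meets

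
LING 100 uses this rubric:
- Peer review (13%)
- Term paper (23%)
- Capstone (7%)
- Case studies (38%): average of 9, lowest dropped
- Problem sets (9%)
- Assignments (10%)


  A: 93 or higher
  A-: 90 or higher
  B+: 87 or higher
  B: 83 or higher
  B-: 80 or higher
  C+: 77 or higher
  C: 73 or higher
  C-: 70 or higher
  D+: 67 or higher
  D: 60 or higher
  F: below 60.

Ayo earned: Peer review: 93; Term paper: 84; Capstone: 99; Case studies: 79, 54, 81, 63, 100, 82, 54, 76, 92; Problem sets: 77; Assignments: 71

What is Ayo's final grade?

Case studies: drop 54 → average of remaining 8 = 627/8 = 78.375
Weighted total:
  Peer review 93 × 0.13 = 12.09
  Term paper 84 × 0.23 = 19.32
  Capstone 99 × 0.07 = 6.93
  Case studies 78.375 × 0.38 = 29.7825
  Problem sets 77 × 0.09 = 6.93
  Assignments 71 × 0.1 = 7.1
Sum = 82.1525
82.1525 is ≥ 80 and < 83 → B-

B-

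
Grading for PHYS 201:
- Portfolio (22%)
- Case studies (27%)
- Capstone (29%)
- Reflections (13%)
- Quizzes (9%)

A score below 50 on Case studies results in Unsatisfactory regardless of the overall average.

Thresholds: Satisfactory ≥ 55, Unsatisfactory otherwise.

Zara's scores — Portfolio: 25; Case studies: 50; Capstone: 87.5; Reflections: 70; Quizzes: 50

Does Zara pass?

Satisfactory

Case studies score 50 ≥ 50: minimum met.
Weighted total:
  Portfolio 25 × 0.22 = 5.5
  Case studies 50 × 0.27 = 13.5
  Capstone 87.5 × 0.29 = 25.375
  Reflections 70 × 0.13 = 9.1
  Quizzes 50 × 0.09 = 4.5
Sum = 57.975
57.975 ≥ 55 → Satisfactory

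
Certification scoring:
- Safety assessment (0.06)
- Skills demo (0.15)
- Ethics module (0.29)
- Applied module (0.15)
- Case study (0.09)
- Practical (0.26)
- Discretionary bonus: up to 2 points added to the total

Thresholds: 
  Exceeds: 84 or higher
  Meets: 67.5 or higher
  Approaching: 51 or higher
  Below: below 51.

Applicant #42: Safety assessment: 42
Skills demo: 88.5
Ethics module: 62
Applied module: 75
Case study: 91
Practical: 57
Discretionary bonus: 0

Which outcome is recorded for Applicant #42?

Weighted total:
  Safety assessment 42 × 0.06 = 2.52
  Skills demo 88.5 × 0.15 = 13.275
  Ethics module 62 × 0.29 = 17.98
  Applied module 75 × 0.15 = 11.25
  Case study 91 × 0.09 = 8.19
  Practical 57 × 0.26 = 14.82
Sum = 68.035
Discretionary bonus: 68.035 + 0 = 68.035
68.035 is ≥ 67.5 and < 84 → Meets

Meets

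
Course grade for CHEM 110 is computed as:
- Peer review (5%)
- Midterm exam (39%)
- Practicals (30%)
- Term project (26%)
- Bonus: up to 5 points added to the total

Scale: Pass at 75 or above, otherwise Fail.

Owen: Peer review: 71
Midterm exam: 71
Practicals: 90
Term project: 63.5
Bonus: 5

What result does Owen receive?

Weighted total:
  Peer review 71 × 0.05 = 3.55
  Midterm exam 71 × 0.39 = 27.69
  Practicals 90 × 0.3 = 27
  Term project 63.5 × 0.26 = 16.51
Sum = 74.75
Bonus: 74.75 + 5 = 79.75
79.75 ≥ 75 → Pass

Pass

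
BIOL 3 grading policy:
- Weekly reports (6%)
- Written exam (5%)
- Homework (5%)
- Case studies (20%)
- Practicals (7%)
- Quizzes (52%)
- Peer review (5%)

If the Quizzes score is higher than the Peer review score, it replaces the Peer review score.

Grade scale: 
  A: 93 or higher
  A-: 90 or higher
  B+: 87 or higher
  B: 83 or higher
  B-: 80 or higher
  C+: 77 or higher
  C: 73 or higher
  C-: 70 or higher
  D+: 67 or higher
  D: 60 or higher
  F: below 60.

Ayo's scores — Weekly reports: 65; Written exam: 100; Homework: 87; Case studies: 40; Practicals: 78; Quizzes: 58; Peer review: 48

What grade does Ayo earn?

Quizzes (58) > Peer review (48), so Peer review counts as 58.
Weighted total:
  Weekly reports 65 × 0.06 = 3.9
  Written exam 100 × 0.05 = 5
  Homework 87 × 0.05 = 4.35
  Case studies 40 × 0.2 = 8
  Practicals 78 × 0.07 = 5.46
  Quizzes 58 × 0.52 = 30.16
  Peer review 58 × 0.05 = 2.9
Sum = 59.77
59.77 < 60 → F

F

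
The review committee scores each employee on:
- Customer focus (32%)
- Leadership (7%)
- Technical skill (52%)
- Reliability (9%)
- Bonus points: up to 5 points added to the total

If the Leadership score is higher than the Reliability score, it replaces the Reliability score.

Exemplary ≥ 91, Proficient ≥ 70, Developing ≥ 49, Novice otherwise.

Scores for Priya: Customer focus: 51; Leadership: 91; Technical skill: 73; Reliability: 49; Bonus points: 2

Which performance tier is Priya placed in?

Proficient

Leadership (91) > Reliability (49), so Reliability counts as 91.
Weighted total:
  Customer focus 51 × 0.32 = 16.32
  Leadership 91 × 0.07 = 6.37
  Technical skill 73 × 0.52 = 37.96
  Reliability 91 × 0.09 = 8.19
Sum = 68.84
Bonus points: 68.84 + 2 = 70.84
70.84 is ≥ 70 and < 91 → Proficient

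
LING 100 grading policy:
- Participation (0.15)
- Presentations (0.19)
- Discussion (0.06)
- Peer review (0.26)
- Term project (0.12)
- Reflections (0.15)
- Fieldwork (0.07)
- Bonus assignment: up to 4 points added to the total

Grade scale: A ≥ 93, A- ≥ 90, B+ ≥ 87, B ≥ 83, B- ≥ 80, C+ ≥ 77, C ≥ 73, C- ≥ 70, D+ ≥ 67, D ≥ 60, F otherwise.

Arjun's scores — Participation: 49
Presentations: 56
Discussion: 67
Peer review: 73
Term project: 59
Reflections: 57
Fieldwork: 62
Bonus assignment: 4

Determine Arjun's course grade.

D

Weighted total:
  Participation 49 × 0.15 = 7.35
  Presentations 56 × 0.19 = 10.64
  Discussion 67 × 0.06 = 4.02
  Peer review 73 × 0.26 = 18.98
  Term project 59 × 0.12 = 7.08
  Reflections 57 × 0.15 = 8.55
  Fieldwork 62 × 0.07 = 4.34
Sum = 60.96
Bonus assignment: 60.96 + 4 = 64.96
64.96 is ≥ 60 and < 67 → D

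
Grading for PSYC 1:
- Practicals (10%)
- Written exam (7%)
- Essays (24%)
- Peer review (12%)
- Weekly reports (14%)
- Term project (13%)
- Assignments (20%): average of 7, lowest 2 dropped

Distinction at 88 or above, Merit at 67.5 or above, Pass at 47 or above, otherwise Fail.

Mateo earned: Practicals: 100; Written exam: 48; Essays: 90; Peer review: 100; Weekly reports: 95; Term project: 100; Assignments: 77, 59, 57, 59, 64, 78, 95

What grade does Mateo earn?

Assignments: drop 57, 59 → average of remaining 5 = 373/5 = 74.6
Weighted total:
  Practicals 100 × 0.1 = 10
  Written exam 48 × 0.07 = 3.36
  Essays 90 × 0.24 = 21.6
  Peer review 100 × 0.12 = 12
  Weekly reports 95 × 0.14 = 13.3
  Term project 100 × 0.13 = 13
  Assignments 74.6 × 0.2 = 14.92
Sum = 88.18
88.18 ≥ 88 → Distinction

Distinction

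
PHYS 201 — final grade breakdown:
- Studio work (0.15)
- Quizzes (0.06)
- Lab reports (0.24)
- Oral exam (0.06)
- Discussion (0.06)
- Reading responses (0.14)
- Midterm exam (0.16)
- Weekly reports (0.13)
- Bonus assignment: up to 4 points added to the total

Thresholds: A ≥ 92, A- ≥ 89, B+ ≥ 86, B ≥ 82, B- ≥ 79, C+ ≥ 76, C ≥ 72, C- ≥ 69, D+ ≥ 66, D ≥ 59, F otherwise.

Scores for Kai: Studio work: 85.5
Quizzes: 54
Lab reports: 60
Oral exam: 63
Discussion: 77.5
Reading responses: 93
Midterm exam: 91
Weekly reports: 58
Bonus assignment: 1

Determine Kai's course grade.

Weighted total:
  Studio work 85.5 × 0.15 = 12.825
  Quizzes 54 × 0.06 = 3.24
  Lab reports 60 × 0.24 = 14.4
  Oral exam 63 × 0.06 = 3.78
  Discussion 77.5 × 0.06 = 4.65
  Reading responses 93 × 0.14 = 13.02
  Midterm exam 91 × 0.16 = 14.56
  Weekly reports 58 × 0.13 = 7.54
Sum = 74.015
Bonus assignment: 74.015 + 1 = 75.015
75.015 is ≥ 72 and < 76 → C

C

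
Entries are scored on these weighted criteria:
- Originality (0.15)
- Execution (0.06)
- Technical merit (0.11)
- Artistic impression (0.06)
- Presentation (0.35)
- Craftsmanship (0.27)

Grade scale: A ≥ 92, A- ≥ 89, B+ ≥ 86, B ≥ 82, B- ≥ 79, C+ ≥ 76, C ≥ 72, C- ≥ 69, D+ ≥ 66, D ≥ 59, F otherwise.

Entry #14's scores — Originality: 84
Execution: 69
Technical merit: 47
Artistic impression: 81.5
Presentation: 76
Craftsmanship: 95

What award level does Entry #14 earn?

Weighted total:
  Originality 84 × 0.15 = 12.6
  Execution 69 × 0.06 = 4.14
  Technical merit 47 × 0.11 = 5.17
  Artistic impression 81.5 × 0.06 = 4.89
  Presentation 76 × 0.35 = 26.6
  Craftsmanship 95 × 0.27 = 25.65
Sum = 79.05
79.05 is ≥ 79 and < 82 → B-

B-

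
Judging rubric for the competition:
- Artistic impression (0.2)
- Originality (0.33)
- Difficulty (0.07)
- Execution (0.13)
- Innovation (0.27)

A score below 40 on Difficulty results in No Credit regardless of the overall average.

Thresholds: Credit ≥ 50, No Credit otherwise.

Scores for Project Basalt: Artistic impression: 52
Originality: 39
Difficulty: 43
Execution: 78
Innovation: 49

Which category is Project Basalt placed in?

No Credit

Difficulty score 43 ≥ 40: minimum met.
Weighted total:
  Artistic impression 52 × 0.2 = 10.4
  Originality 39 × 0.33 = 12.87
  Difficulty 43 × 0.07 = 3.01
  Execution 78 × 0.13 = 10.14
  Innovation 49 × 0.27 = 13.23
Sum = 49.65
49.65 < 50 → No Credit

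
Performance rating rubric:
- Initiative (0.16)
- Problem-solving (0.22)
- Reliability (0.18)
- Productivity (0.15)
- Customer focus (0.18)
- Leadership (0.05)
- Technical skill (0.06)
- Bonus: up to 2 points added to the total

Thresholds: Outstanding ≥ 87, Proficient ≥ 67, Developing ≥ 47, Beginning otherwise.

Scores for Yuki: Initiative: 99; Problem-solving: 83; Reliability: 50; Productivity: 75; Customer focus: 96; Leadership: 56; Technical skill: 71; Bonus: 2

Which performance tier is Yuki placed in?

Proficient

Weighted total:
  Initiative 99 × 0.16 = 15.84
  Problem-solving 83 × 0.22 = 18.26
  Reliability 50 × 0.18 = 9
  Productivity 75 × 0.15 = 11.25
  Customer focus 96 × 0.18 = 17.28
  Leadership 56 × 0.05 = 2.8
  Technical skill 71 × 0.06 = 4.26
Sum = 78.69
Bonus: 78.69 + 2 = 80.69
80.69 is ≥ 67 and < 87 → Proficient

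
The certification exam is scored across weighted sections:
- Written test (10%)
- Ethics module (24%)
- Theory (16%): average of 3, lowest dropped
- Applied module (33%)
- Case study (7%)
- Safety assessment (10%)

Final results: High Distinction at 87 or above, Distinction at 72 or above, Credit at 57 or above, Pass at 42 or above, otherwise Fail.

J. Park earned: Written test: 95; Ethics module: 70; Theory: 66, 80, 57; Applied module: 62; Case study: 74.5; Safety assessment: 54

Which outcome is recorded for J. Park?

Theory: drop 57 → average of remaining 2 = 146/2 = 73
Weighted total:
  Written test 95 × 0.1 = 9.5
  Ethics module 70 × 0.24 = 16.8
  Theory 73 × 0.16 = 11.68
  Applied module 62 × 0.33 = 20.46
  Case study 74.5 × 0.07 = 5.215
  Safety assessment 54 × 0.1 = 5.4
Sum = 69.055
69.055 is ≥ 57 and < 72 → Credit

Credit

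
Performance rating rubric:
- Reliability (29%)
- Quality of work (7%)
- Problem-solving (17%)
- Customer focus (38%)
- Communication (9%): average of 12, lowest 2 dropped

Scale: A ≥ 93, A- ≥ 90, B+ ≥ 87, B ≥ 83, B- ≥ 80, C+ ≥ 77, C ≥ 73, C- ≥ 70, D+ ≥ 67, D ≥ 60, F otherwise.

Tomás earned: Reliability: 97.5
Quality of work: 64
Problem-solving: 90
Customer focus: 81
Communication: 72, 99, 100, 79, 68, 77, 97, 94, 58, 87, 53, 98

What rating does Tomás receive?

B

Communication: drop 53, 58 → average of remaining 10 = 871/10 = 87.1
Weighted total:
  Reliability 97.5 × 0.29 = 28.275
  Quality of work 64 × 0.07 = 4.48
  Problem-solving 90 × 0.17 = 15.3
  Customer focus 81 × 0.38 = 30.78
  Communication 87.1 × 0.09 = 7.839
Sum = 86.674
86.674 is ≥ 83 and < 87 → B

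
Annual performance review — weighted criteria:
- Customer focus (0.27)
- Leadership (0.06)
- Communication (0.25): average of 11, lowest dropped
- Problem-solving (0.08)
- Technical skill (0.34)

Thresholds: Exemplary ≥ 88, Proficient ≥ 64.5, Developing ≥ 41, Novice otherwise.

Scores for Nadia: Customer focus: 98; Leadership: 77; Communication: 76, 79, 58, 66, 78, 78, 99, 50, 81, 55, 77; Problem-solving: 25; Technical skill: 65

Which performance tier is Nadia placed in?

Proficient

Communication: drop 50 → average of remaining 10 = 747/10 = 74.7
Weighted total:
  Customer focus 98 × 0.27 = 26.46
  Leadership 77 × 0.06 = 4.62
  Communication 74.7 × 0.25 = 18.675
  Problem-solving 25 × 0.08 = 2
  Technical skill 65 × 0.34 = 22.1
Sum = 73.855
73.855 is ≥ 64.5 and < 88 → Proficient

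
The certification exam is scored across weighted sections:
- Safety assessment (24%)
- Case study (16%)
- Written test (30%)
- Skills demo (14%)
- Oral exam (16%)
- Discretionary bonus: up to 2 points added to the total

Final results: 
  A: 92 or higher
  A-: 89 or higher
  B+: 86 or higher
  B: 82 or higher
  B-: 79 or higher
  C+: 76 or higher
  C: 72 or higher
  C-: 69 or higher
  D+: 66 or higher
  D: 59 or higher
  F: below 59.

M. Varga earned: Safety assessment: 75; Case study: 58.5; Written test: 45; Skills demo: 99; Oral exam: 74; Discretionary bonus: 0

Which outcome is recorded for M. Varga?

Weighted total:
  Safety assessment 75 × 0.24 = 18
  Case study 58.5 × 0.16 = 9.36
  Written test 45 × 0.3 = 13.5
  Skills demo 99 × 0.14 = 13.86
  Oral exam 74 × 0.16 = 11.84
Sum = 66.56
Discretionary bonus: 66.56 + 0 = 66.56
66.56 is ≥ 66 and < 69 → D+

D+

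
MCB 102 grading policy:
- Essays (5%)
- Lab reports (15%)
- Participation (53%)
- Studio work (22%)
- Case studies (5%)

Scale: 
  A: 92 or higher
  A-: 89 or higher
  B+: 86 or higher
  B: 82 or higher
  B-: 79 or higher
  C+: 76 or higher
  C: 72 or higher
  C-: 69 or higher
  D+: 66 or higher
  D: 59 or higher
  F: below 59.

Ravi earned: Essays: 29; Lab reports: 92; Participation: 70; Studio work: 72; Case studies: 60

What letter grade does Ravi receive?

Weighted total:
  Essays 29 × 0.05 = 1.45
  Lab reports 92 × 0.15 = 13.8
  Participation 70 × 0.53 = 37.1
  Studio work 72 × 0.22 = 15.84
  Case studies 60 × 0.05 = 3
Sum = 71.19
71.19 is ≥ 69 and < 72 → C-

C-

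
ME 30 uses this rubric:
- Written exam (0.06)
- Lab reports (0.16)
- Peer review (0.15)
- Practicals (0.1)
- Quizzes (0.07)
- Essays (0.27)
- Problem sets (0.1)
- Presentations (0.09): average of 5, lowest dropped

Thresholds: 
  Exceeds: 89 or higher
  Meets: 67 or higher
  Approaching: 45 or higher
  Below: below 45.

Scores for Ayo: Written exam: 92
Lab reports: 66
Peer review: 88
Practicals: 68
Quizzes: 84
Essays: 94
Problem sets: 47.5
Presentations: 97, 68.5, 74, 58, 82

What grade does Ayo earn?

Meets

Presentations: drop 58 → average of remaining 4 = 321.5/4 = 80.375
Weighted total:
  Written exam 92 × 0.06 = 5.52
  Lab reports 66 × 0.16 = 10.56
  Peer review 88 × 0.15 = 13.2
  Practicals 68 × 0.1 = 6.8
  Quizzes 84 × 0.07 = 5.88
  Essays 94 × 0.27 = 25.38
  Problem sets 47.5 × 0.1 = 4.75
  Presentations 80.375 × 0.09 = 7.23375
Sum = 79.32375
79.32375 is ≥ 67 and < 89 → Meets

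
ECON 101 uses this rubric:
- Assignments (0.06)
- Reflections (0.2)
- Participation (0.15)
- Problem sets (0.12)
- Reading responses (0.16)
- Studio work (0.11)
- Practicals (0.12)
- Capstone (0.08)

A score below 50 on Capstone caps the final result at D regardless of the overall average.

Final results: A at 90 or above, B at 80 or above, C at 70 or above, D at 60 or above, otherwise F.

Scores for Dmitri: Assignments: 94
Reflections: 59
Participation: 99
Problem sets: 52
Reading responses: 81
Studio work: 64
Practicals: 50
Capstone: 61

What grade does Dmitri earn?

D

Capstone score 61 ≥ 50: minimum met.
Weighted total:
  Assignments 94 × 0.06 = 5.64
  Reflections 59 × 0.2 = 11.8
  Participation 99 × 0.15 = 14.85
  Problem sets 52 × 0.12 = 6.24
  Reading responses 81 × 0.16 = 12.96
  Studio work 64 × 0.11 = 7.04
  Practicals 50 × 0.12 = 6
  Capstone 61 × 0.08 = 4.88
Sum = 69.41
69.41 is ≥ 60 and < 70 → D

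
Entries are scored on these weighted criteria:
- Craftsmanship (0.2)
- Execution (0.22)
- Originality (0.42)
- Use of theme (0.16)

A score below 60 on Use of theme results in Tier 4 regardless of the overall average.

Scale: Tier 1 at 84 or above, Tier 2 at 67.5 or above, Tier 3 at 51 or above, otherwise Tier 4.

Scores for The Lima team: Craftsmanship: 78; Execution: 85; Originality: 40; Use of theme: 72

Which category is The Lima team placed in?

Tier 3

Use of theme score 72 ≥ 60: minimum met.
Weighted total:
  Craftsmanship 78 × 0.2 = 15.6
  Execution 85 × 0.22 = 18.7
  Originality 40 × 0.42 = 16.8
  Use of theme 72 × 0.16 = 11.52
Sum = 62.62
62.62 is ≥ 51 and < 67.5 → Tier 3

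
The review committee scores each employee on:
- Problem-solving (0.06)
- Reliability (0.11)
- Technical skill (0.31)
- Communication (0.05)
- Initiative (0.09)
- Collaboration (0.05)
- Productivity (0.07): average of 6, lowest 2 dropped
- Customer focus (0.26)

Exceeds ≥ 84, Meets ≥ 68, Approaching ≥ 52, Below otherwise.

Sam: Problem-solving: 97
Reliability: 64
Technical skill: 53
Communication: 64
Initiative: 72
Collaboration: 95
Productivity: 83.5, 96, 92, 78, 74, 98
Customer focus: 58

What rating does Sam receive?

Productivity: drop 74, 78 → average of remaining 4 = 369.5/4 = 92.375
Weighted total:
  Problem-solving 97 × 0.06 = 5.82
  Reliability 64 × 0.11 = 7.04
  Technical skill 53 × 0.31 = 16.43
  Communication 64 × 0.05 = 3.2
  Initiative 72 × 0.09 = 6.48
  Collaboration 95 × 0.05 = 4.75
  Productivity 92.375 × 0.07 = 6.46625
  Customer focus 58 × 0.26 = 15.08
Sum = 65.26625
65.26625 is ≥ 52 and < 68 → Approaching

Approaching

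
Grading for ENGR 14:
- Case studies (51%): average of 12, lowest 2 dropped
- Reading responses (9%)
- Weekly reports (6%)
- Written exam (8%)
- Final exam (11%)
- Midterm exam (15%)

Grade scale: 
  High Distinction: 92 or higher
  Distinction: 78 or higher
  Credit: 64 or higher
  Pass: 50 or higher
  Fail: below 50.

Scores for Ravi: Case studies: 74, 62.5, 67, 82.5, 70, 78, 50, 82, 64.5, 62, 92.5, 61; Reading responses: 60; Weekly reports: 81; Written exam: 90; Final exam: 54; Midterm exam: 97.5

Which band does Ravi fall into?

Case studies: drop 50, 61 → average of remaining 10 = 735/10 = 73.5
Weighted total:
  Case studies 73.5 × 0.51 = 37.485
  Reading responses 60 × 0.09 = 5.4
  Weekly reports 81 × 0.06 = 4.86
  Written exam 90 × 0.08 = 7.2
  Final exam 54 × 0.11 = 5.94
  Midterm exam 97.5 × 0.15 = 14.625
Sum = 75.51
75.51 is ≥ 64 and < 78 → Credit

Credit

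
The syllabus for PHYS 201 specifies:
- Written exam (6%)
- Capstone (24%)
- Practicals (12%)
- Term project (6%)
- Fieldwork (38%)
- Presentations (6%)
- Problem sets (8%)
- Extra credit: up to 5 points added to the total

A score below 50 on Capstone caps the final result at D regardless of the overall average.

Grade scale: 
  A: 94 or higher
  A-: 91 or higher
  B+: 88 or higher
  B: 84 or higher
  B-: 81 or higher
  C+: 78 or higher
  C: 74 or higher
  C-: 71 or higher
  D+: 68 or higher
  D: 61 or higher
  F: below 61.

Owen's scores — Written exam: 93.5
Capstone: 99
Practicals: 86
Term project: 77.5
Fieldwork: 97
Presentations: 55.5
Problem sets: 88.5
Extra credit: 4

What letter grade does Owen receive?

A

Capstone score 99 ≥ 50: minimum met.
Weighted total:
  Written exam 93.5 × 0.06 = 5.61
  Capstone 99 × 0.24 = 23.76
  Practicals 86 × 0.12 = 10.32
  Term project 77.5 × 0.06 = 4.65
  Fieldwork 97 × 0.38 = 36.86
  Presentations 55.5 × 0.06 = 3.33
  Problem sets 88.5 × 0.08 = 7.08
Sum = 91.61
Extra credit: 91.61 + 4 = 95.61
95.61 ≥ 94 → A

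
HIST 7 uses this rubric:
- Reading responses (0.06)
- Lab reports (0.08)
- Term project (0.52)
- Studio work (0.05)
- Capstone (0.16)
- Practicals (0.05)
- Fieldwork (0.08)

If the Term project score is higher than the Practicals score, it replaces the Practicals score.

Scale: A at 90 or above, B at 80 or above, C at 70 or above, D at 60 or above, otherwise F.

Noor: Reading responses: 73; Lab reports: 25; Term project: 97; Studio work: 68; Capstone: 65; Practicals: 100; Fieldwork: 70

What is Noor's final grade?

Term project (97) ≤ Practicals (100), so Practicals stays at 100.
Weighted total:
  Reading responses 73 × 0.06 = 4.38
  Lab reports 25 × 0.08 = 2
  Term project 97 × 0.52 = 50.44
  Studio work 68 × 0.05 = 3.4
  Capstone 65 × 0.16 = 10.4
  Practicals 100 × 0.05 = 5
  Fieldwork 70 × 0.08 = 5.6
Sum = 81.22
81.22 is ≥ 80 and < 90 → B

B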